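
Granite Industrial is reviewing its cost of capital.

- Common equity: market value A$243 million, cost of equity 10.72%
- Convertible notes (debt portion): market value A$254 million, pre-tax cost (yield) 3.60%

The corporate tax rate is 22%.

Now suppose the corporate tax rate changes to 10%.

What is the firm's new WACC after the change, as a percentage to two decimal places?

6.90%

After the change:
Total capital V = 243 + 254 = 497.
Equity: weight = 243/497 = 0.4889; cost = 10.72%.
Convertible notes (debt portion): weight = 254/497 = 0.5111; after-tax cost = 3.6% × (1 − 10%) = 3.2400%.
WACC = 0.4889 × 10.7200% + 0.5111 × 3.2400% = 6.8972%.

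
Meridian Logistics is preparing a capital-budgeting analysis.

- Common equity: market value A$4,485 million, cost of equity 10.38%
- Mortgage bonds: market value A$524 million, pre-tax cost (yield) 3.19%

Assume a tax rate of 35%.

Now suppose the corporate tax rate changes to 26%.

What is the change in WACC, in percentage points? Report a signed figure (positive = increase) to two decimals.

+0.03 pp

Current WACC:
Total capital V = 4485 + 524 = 5009.
Equity: weight = 4485/5009 = 0.8954; cost = 10.38%.
Mortgage bonds: weight = 524/5009 = 0.1046; after-tax cost = 3.19% × (1 − 35%) = 2.0735%.
WACC = 0.8954 × 10.3800% + 0.1046 × 2.0735% = 9.5110%.
After the change:
Total capital V = 4485 + 524 = 5009.
Equity: weight = 4485/5009 = 0.8954; cost = 10.38%.
Mortgage bonds: weight = 524/5009 = 0.1046; after-tax cost = 3.19% × (1 − 26%) = 2.3606%.
WACC = 0.8954 × 10.3800% + 0.1046 × 2.3606% = 9.5411%.
Change in WACC = 9.5411% − 9.5110% = 0.0300 pp.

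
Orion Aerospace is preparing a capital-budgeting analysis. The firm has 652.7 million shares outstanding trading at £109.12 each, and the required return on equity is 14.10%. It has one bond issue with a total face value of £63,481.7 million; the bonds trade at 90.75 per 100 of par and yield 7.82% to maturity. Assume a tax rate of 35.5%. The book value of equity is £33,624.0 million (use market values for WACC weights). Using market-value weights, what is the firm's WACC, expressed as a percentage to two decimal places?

Market value of equity E = 109.12 × 652.7m = 71222.624m. Market value of debt D = 63481.7m × 90.75/100 = 57609.64275m.
Total capital V = 71222.624 + 57609.64275 = 128832.26675.
Equity: weight = 71222.624/128832.26675 = 0.5528; cost = 14.1%.
Bonds outstanding: weight = 57609.64275/128832.26675 = 0.4472; after-tax cost = 7.82% × (1 − 35.5%) = 5.0439%.
WACC = 0.5528 × 14.1000% + 0.4472 × 5.0439% = 10.0504%.

10.05%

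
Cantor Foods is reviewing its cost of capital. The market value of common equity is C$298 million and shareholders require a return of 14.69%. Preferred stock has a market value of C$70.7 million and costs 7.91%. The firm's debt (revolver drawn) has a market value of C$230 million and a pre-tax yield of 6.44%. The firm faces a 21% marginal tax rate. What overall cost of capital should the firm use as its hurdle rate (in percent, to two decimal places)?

Total capital V = 298 + 70.7 + 230 = 598.7.
Equity: weight = 298/598.7 = 0.4977; cost = 14.69%.
Preferred: weight = 70.7/598.7 = 0.1181; cost = 7.91%.
Revolver drawn: weight = 230/598.7 = 0.3842; after-tax cost = 6.44% × (1 − 21%) = 5.0876%.
WACC = 0.4977 × 14.6900% + 0.1181 × 7.9100% + 0.3842 × 5.0876% = 10.2004%.

10.20%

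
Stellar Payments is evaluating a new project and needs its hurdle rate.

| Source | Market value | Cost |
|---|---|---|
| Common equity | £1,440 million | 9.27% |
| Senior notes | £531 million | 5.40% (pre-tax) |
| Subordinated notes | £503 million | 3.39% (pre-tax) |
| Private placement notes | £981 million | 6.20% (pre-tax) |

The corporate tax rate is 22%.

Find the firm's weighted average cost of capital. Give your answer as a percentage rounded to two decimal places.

6.27%

Total capital V = 1440 + 531 + 503 + 981 = 3455.
Equity: weight = 1440/3455 = 0.4168; cost = 9.27%.
Senior notes: weight = 531/3455 = 0.1537; after-tax cost = 5.4% × (1 − 22%) = 4.2120%.
Subordinated notes: weight = 503/3455 = 0.1456; after-tax cost = 3.39% × (1 − 22%) = 2.6442%.
Private placement notes: weight = 981/3455 = 0.2839; after-tax cost = 6.2% × (1 − 22%) = 4.8360%.
WACC = 0.4168 × 9.2700% + 0.1537 × 4.2120% + 0.1456 × 2.6442% + 0.2839 × 4.8360% = 6.2690%.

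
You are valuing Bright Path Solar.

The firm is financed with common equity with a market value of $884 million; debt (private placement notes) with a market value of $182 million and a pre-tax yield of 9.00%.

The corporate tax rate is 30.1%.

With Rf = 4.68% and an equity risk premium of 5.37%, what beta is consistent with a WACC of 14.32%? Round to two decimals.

Total capital V = 884 + 182 = 1066.
Equity weight = 884/1066 = 0.8293.
Private placement notes weight = 182/1066 = 0.1707.
Debt contribution = 0.1707 × 9% × (1 − 30.1%) = 1.0741%.
Required equity contribution = 14.32% − 1.0741% = 13.2459%  ⇒  Re = 15.9730%.
CAPM: 15.9730% = 4.68% + β × 5.37%  ⇒  β = 2.1030.

2.10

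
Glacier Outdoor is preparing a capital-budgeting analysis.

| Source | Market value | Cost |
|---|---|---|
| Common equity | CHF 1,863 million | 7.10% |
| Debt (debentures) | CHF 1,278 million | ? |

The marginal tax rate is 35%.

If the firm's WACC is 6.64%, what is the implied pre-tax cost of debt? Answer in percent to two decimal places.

9.18%

Total capital V = 1863 + 1278 = 3141.
Equity weight = 1863/3141 = 0.5931.
Debentures weight = 1278/3141 = 0.4069.
Equity contribution = 0.5931 × 7.1% = 4.2112%.
Remaining for debt = 6.64% − 4.2112% = 2.4288%.
Rd × (1 − 35%) × 0.4069 = 2.4288%  ⇒  Rd = 9.1837%.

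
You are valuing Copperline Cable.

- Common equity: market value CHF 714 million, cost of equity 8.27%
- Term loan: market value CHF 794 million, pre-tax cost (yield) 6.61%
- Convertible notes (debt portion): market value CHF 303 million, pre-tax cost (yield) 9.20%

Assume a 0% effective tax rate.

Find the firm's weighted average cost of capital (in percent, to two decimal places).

7.70%

Total capital V = 714 + 794 + 303 = 1811.
Equity: weight = 714/1811 = 0.3943; cost = 8.27%.
Term loan: weight = 794/1811 = 0.4384; after-tax cost = 6.61% × (1 − 0%) = 6.6100%.
Convertible notes (debt portion): weight = 303/1811 = 0.1673; after-tax cost = 9.2% × (1 − 0%) = 9.2000%.
WACC = 0.3943 × 8.2700% + 0.4384 × 6.6100% + 0.1673 × 9.2000% = 7.6978%.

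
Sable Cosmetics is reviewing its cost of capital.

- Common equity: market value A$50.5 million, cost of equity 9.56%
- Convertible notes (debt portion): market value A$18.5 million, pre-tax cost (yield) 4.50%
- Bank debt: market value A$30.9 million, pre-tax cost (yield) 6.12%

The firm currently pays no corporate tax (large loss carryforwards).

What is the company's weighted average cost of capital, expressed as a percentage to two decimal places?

Total capital V = 50.5 + 18.5 + 30.9 = 99.9.
Equity: weight = 50.5/99.9 = 0.5055; cost = 9.56%.
Convertible notes (debt portion): weight = 18.5/99.9 = 0.1852; after-tax cost = 4.5% × (1 − 0%) = 4.5000%.
Bank debt: weight = 30.9/99.9 = 0.3093; after-tax cost = 6.12% × (1 − 0%) = 6.1200%.
WACC = 0.5055 × 9.5600% + 0.1852 × 4.5000% + 0.3093 × 6.1200% = 7.5589%.

7.56%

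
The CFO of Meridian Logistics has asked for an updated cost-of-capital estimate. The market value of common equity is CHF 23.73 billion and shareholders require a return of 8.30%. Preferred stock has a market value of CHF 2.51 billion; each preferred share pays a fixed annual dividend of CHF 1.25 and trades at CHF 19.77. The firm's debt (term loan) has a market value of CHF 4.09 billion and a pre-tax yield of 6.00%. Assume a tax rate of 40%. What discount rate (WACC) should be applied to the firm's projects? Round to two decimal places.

7.50%

Cost of preferred: Rp = 1.25 / 19.77 = 6.3227%.
Total capital V = 23.73 + 2.51 + 4.09 = 30.33.
Equity: weight = 23.73/30.33 = 0.7824; cost = 8.3%.
Preferred: weight = 2.51/30.33 = 0.0828; cost = 6.3227%.
Term loan: weight = 4.09/30.33 = 0.1348; after-tax cost = 6% × (1 − 40%) = 3.6000%.
WACC = 0.7824 × 8.3000% + 0.0828 × 6.3227% + 0.1348 × 3.6000% = 7.5026%.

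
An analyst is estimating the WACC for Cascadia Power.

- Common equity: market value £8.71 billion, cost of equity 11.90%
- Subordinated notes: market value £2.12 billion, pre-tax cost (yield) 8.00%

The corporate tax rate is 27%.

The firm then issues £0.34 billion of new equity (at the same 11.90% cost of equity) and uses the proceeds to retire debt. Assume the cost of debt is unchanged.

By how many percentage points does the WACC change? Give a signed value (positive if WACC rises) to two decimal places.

+0.19 pp

Current WACC:
Total capital V = 8.71 + 2.12 = 10.83.
Equity: weight = 8.71/10.83 = 0.8042; cost = 11.9%.
Subordinated notes: weight = 2.12/10.83 = 0.1958; after-tax cost = 8% × (1 − 27%) = 5.8400%.
WACC = 0.8042 × 11.9000% + 0.1958 × 5.8400% = 10.7137%.
After the change:
Total capital V = 9.05 + 1.78 = 10.83.
Equity: weight = 9.05/10.83 = 0.8356; cost = 11.9%.
Subordinated notes: weight = 1.78/10.83 = 0.1644; after-tax cost = 8% × (1 − 27%) = 5.8400%.
WACC = 0.8356 × 11.9000% + 0.1644 × 5.8400% = 10.9040%.
Change in WACC = 10.9040% − 10.7137% = 0.1902 pp.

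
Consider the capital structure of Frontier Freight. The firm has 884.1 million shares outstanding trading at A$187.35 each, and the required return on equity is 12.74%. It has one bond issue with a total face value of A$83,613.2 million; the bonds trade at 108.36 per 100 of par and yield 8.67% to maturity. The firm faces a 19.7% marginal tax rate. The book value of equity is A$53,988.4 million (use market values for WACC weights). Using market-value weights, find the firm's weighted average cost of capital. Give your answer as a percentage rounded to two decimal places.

10.70%

Market value of equity E = 187.35 × 884.1m = 165636.135m. Market value of debt D = 83613.2m × 108.36/100 = 90603.26352m.
Total capital V = 165636.135 + 90603.26352 = 256239.39852.
Equity: weight = 165636.135/256239.39852 = 0.6464; cost = 12.74%.
Bonds outstanding: weight = 90603.26352/256239.39852 = 0.3536; after-tax cost = 8.67% × (1 − 19.7%) = 6.9620%.
WACC = 0.6464 × 12.7400% + 0.3536 × 6.9620% = 10.6970%.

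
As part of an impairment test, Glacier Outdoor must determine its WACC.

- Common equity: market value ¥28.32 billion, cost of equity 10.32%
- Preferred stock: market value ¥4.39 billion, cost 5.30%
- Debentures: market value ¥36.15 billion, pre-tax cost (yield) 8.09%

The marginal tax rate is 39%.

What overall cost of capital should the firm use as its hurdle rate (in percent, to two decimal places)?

7.17%

Total capital V = 28.32 + 4.39 + 36.15 = 68.86.
Equity: weight = 28.32/68.86 = 0.4113; cost = 10.32%.
Preferred: weight = 4.39/68.86 = 0.0638; cost = 5.3%.
Debentures: weight = 36.15/68.86 = 0.5250; after-tax cost = 8.09% × (1 − 39%) = 4.9349%.
WACC = 0.4113 × 10.3200% + 0.0638 × 5.3000% + 0.5250 × 4.9349% = 7.1729%.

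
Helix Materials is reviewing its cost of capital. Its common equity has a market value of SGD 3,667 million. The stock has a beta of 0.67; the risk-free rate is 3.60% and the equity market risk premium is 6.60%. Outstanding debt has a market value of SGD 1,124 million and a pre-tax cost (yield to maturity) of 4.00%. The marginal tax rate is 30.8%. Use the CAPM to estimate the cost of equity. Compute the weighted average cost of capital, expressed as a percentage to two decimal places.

6.79%

Cost of equity via CAPM: Re = 3.6% + 0.67 × 6.6% = 8.0220%.
Total capital V = 3667 + 1124 = 4791.
Equity: weight = 3667/4791 = 0.7654; cost = 8.022%.
Debt: weight = 1124/4791 = 0.2346; after-tax cost = 4% × (1 − 30.8%) = 2.7680%.
WACC = 0.7654 × 8.0220% + 0.2346 × 2.7680% = 6.7894%.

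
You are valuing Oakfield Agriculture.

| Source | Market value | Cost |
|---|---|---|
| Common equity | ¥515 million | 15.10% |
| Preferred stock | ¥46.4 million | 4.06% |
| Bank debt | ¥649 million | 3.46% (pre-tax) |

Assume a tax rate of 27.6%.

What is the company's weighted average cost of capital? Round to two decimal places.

7.92%

Total capital V = 515 + 46.4 + 649 = 1210.4.
Equity: weight = 515/1210.4 = 0.4255; cost = 15.1%.
Preferred: weight = 46.4/1210.4 = 0.0383; cost = 4.06%.
Bank debt: weight = 649/1210.4 = 0.5362; after-tax cost = 3.46% × (1 − 27.6%) = 2.5050%.
WACC = 0.4255 × 15.1000% + 0.0383 × 4.0600% + 0.5362 × 2.5050% = 7.9235%.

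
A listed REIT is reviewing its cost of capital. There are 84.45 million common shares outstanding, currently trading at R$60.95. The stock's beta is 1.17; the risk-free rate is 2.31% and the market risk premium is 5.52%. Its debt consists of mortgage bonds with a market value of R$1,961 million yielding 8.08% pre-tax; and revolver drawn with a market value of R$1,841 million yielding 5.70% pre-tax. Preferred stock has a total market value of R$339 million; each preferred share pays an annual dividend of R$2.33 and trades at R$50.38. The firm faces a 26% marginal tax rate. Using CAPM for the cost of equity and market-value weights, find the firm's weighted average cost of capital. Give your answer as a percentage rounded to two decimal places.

Cost of equity via CAPM: Re = 2.31% + 1.17 × 5.52% = 8.7684%.
Cost of preferred: Rp = 2.33 / 50.38 = 4.6249%.
Market value of equity E = 60.95 × 84.45m = 5147.2275m.
Total capital V = 5147.2275 + 339 + 1961 + 1841 = 9288.2275.
Equity: weight = 5147.2275/9288.2275 = 0.5542; cost = 8.7684%.
Preferred: weight = 339/9288.2275 = 0.0365; cost = 4.6249%.
Mortgage bonds: weight = 1961/9288.2275 = 0.2111; after-tax cost = 8.08% × (1 − 26%) = 5.9792%.
Revolver drawn: weight = 1841/9288.2275 = 0.1982; after-tax cost = 5.7% × (1 − 26%) = 4.2180%.
WACC = 0.5542 × 8.7684% + 0.0365 × 4.6249% + 0.2111 × 5.9792% + 0.1982 × 4.2180% = 7.1264%.

7.13%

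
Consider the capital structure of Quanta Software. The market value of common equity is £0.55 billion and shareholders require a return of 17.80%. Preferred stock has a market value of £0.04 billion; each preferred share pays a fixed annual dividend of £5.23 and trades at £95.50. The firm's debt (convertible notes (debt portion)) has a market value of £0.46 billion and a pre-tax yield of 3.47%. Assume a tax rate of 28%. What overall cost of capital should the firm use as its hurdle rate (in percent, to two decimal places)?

10.63%

Cost of preferred: Rp = 5.23 / 95.5 = 5.4764%.
Total capital V = 0.55 + 0.04 + 0.46 = 1.05.
Equity: weight = 0.55/1.05 = 0.5238; cost = 17.8%.
Preferred: weight = 0.04/1.05 = 0.0381; cost = 5.4764%.
Convertible notes (debt portion): weight = 0.46/1.05 = 0.4381; after-tax cost = 3.47% × (1 − 28%) = 2.4984%.
WACC = 0.5238 × 17.8000% + 0.0381 × 5.4764% + 0.4381 × 2.4984% = 10.6270%.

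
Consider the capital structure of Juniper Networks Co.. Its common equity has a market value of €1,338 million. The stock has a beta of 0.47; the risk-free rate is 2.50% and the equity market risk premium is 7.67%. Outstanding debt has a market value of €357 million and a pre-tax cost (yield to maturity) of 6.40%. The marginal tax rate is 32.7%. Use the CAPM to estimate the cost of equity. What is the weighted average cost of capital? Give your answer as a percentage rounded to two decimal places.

5.73%

Cost of equity via CAPM: Re = 2.5% + 0.47 × 7.67% = 6.1049%.
Total capital V = 1338 + 357 = 1695.
Equity: weight = 1338/1695 = 0.7894; cost = 6.1049%.
Debt: weight = 357/1695 = 0.2106; after-tax cost = 6.4% × (1 − 32.7%) = 4.3072%.
WACC = 0.7894 × 6.1049% + 0.2106 × 4.3072% = 5.7263%.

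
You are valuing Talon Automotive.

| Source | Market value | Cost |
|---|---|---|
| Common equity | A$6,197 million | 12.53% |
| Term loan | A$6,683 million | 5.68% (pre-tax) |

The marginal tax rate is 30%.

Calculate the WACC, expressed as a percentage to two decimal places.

8.09%

Total capital V = 6197 + 6683 = 12880.
Equity: weight = 6197/12880 = 0.4811; cost = 12.53%.
Term loan: weight = 6683/12880 = 0.5189; after-tax cost = 5.68% × (1 − 30%) = 3.9760%.
WACC = 0.4811 × 12.5300% + 0.5189 × 3.9760% = 8.0916%.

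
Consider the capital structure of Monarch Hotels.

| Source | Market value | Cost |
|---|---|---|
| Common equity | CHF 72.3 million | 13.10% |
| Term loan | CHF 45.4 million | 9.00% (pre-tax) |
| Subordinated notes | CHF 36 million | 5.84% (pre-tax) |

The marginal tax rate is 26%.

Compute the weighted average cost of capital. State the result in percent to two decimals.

9.14%

Total capital V = 72.3 + 45.4 + 36 = 153.7.
Equity: weight = 72.3/153.7 = 0.4704; cost = 13.1%.
Term loan: weight = 45.4/153.7 = 0.2954; after-tax cost = 9% × (1 − 26%) = 6.6600%.
Subordinated notes: weight = 36/153.7 = 0.2342; after-tax cost = 5.84% × (1 − 26%) = 4.3216%.
WACC = 0.4704 × 13.1000% + 0.2954 × 6.6600% + 0.2342 × 4.3216% = 9.1416%.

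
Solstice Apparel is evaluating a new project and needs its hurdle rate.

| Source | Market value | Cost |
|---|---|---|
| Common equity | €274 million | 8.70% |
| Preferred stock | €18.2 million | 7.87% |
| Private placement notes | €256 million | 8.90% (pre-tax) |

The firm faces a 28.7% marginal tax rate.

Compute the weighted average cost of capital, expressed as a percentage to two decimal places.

7.57%

Total capital V = 274 + 18.2 + 256 = 548.2.
Equity: weight = 274/548.2 = 0.4998; cost = 8.7%.
Preferred: weight = 18.2/548.2 = 0.0332; cost = 7.87%.
Private placement notes: weight = 256/548.2 = 0.4670; after-tax cost = 8.9% × (1 − 28.7%) = 6.3457%.
WACC = 0.4998 × 8.7000% + 0.0332 × 7.8700% + 0.4670 × 6.3457% = 7.5730%.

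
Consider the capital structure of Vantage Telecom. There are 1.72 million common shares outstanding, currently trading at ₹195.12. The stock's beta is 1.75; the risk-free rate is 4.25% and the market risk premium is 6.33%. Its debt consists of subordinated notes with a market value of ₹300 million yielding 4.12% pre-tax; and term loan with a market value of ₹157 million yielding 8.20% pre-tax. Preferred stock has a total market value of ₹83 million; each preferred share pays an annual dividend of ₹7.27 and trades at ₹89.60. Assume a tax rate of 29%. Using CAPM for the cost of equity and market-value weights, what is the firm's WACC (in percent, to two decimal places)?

Cost of equity via CAPM: Re = 4.25% + 1.75 × 6.33% = 15.3275%.
Cost of preferred: Rp = 7.27 / 89.6 = 8.1138%.
Market value of equity E = 195.12 × 1.72m = 335.6064m.
Total capital V = 335.6064 + 83 + 300 + 157 = 875.6064.
Equity: weight = 335.6064/875.6064 = 0.3833; cost = 15.3275%.
Preferred: weight = 83/875.6064 = 0.0948; cost = 8.1138%.
Subordinated notes: weight = 300/875.6064 = 0.3426; after-tax cost = 4.12% × (1 − 29%) = 2.9252%.
Term loan: weight = 157/875.6064 = 0.1793; after-tax cost = 8.2% × (1 − 29%) = 5.8220%.
WACC = 0.3833 × 15.3275% + 0.0948 × 8.1138% + 0.3426 × 2.9252% + 0.1793 × 5.8220% = 8.6901%.

8.69%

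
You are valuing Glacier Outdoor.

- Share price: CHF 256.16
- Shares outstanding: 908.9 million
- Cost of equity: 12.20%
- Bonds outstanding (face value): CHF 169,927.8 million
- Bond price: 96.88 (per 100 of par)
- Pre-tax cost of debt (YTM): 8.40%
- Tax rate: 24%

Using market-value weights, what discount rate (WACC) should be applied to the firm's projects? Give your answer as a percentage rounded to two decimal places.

9.79%

Market value of equity E = 256.16 × 908.9m = 232823.824m. Market value of debt D = 169927.8m × 96.88/100 = 164626.05264m.
Total capital V = 232823.824 + 164626.05264 = 397449.87664.
Equity: weight = 232823.824/397449.87664 = 0.5858; cost = 12.2%.
Bonds outstanding: weight = 164626.05264/397449.87664 = 0.4142; after-tax cost = 8.4% × (1 − 24%) = 6.3840%.
WACC = 0.5858 × 12.2000% + 0.4142 × 6.3840% = 9.7910%.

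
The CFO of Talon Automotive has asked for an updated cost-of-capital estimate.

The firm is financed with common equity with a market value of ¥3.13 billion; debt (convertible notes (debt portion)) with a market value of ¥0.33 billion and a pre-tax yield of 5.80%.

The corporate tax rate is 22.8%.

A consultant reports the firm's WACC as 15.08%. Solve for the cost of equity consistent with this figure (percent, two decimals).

Total capital V = 3.13 + 0.33 = 3.46.
Equity weight = 3.13/3.46 = 0.9046.
Convertible notes (debt portion) weight = 0.33/3.46 = 0.0954.
Debt contribution = 0.0954 × 5.8% × (1 − 22.8%) = 0.4271%.
Required equity contribution = 15.08% − 0.4271% = 14.6529%.
Re = 14.6529% / 0.9046 = 16.1978%.

16.20%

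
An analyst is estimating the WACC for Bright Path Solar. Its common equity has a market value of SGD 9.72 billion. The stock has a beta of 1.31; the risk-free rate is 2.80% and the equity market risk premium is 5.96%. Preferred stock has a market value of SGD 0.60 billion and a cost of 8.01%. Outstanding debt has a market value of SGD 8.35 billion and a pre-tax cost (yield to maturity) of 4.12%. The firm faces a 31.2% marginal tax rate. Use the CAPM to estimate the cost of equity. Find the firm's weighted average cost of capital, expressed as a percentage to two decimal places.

Cost of equity via CAPM: Re = 2.8% + 1.31 × 5.96% = 10.6076%.
Total capital V = 9.72 + 0.6 + 8.35 = 18.67.
Equity: weight = 9.72/18.67 = 0.5206; cost = 10.6076%.
Preferred: weight = 0.6/18.67 = 0.0321; cost = 8.01%.
Debt: weight = 8.35/18.67 = 0.4472; after-tax cost = 4.12% × (1 − 31.2%) = 2.8346%.
WACC = 0.5206 × 10.6076% + 0.0321 × 8.0100% + 0.4472 × 2.8346% = 7.0477%.

7.05%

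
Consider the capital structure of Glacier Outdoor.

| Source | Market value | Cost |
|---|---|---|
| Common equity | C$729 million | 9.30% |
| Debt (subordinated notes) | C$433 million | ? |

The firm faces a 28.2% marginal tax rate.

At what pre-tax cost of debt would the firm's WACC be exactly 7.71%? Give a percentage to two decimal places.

Total capital V = 729 + 433 = 1162.
Equity weight = 729/1162 = 0.6274.
Subordinated notes weight = 433/1162 = 0.3726.
Equity contribution = 0.6274 × 9.3% = 5.8345%.
Remaining for debt = 7.71% − 5.8345% = 1.8755%.
Rd × (1 − 28.2%) × 0.3726 = 1.8755%  ⇒  Rd = 7.0098%.

7.01%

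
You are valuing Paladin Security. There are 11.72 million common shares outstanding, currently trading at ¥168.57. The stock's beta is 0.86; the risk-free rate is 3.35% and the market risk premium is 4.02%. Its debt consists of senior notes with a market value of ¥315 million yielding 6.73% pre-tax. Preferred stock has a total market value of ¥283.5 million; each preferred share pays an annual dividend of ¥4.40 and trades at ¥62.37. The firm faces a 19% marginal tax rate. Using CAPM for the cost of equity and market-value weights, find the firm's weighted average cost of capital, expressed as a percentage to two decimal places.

6.67%

Cost of equity via CAPM: Re = 3.35% + 0.86 × 4.02% = 6.8072%.
Cost of preferred: Rp = 4.4 / 62.37 = 7.0547%.
Market value of equity E = 168.57 × 11.72m = 1975.6404m.
Total capital V = 1975.6404 + 283.5 + 315 = 2574.1404.
Equity: weight = 1975.6404/2574.1404 = 0.7675; cost = 6.8072%.
Preferred: weight = 283.5/2574.1404 = 0.1101; cost = 7.0547%.
Senior notes: weight = 315/2574.1404 = 0.1224; after-tax cost = 6.73% × (1 − 19%) = 5.4513%.
WACC = 0.7675 × 6.8072% + 0.1101 × 7.0547% + 0.1224 × 5.4513% = 6.6685%.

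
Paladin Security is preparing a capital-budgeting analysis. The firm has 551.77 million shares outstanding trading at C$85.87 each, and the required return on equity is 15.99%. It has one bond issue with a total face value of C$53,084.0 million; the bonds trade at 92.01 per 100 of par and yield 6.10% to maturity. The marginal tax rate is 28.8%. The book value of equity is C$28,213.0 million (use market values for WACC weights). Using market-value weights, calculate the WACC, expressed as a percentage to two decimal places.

Market value of equity E = 85.87 × 551.77m = 47380.4899m. Market value of debt D = 53084m × 92.01/100 = 48842.5884m.
Total capital V = 47380.4899 + 48842.5884 = 96223.0783.
Equity: weight = 47380.4899/96223.0783 = 0.4924; cost = 15.99%.
Bonds outstanding: weight = 48842.5884/96223.0783 = 0.5076; after-tax cost = 6.1% × (1 − 28.8%) = 4.3432%.
WACC = 0.4924 × 15.9900% + 0.5076 × 4.3432% = 10.0781%.

10.08%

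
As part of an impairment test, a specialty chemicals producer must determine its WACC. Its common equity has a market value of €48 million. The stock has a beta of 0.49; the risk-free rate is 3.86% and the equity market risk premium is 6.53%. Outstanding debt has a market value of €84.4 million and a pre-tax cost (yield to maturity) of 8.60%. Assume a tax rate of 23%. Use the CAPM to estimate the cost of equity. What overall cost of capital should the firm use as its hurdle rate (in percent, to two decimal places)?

6.78%

Cost of equity via CAPM: Re = 3.86% + 0.49 × 6.53% = 7.0597%.
Total capital V = 48 + 84.4 = 132.4.
Equity: weight = 48/132.4 = 0.3625; cost = 7.0597%.
Debt: weight = 84.4/132.4 = 0.6375; after-tax cost = 8.6% × (1 − 23%) = 6.6220%.
WACC = 0.3625 × 7.0597% + 0.6375 × 6.6220% = 6.7807%.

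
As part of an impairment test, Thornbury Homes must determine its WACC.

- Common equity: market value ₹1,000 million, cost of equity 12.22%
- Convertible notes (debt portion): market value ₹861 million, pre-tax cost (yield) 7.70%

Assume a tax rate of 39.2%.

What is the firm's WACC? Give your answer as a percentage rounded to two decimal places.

8.73%

Total capital V = 1000 + 861 = 1861.
Equity: weight = 1000/1861 = 0.5373; cost = 12.22%.
Convertible notes (debt portion): weight = 861/1861 = 0.4627; after-tax cost = 7.7% × (1 − 39.2%) = 4.6816%.
WACC = 0.5373 × 12.2200% + 0.4627 × 4.6816% = 8.7323%.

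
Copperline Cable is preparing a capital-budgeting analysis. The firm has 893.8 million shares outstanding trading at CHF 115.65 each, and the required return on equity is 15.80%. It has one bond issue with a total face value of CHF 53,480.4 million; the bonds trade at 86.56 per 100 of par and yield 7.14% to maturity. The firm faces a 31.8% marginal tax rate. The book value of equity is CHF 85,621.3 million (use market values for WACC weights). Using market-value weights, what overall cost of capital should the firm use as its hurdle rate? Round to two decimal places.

12.42%

Market value of equity E = 115.65 × 893.8m = 103367.97m. Market value of debt D = 53480.4m × 86.56/100 = 46292.63424m.
Total capital V = 103367.97 + 46292.63424 = 149660.60424.
Equity: weight = 103367.97/149660.60424 = 0.6907; cost = 15.8%.
Bonds outstanding: weight = 46292.63424/149660.60424 = 0.3093; after-tax cost = 7.14% × (1 − 31.8%) = 4.8695%.
WACC = 0.6907 × 15.8000% + 0.3093 × 4.8695% = 12.4190%.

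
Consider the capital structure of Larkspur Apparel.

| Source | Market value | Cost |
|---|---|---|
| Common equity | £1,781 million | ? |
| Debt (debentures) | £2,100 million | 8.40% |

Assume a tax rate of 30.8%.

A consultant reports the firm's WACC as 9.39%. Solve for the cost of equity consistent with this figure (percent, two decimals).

Total capital V = 1781 + 2100 = 3881.
Equity weight = 1781/3881 = 0.4589.
Debentures weight = 2100/3881 = 0.5411.
Debt contribution = 0.5411 × 8.4% × (1 − 30.8%) = 3.1453%.
Required equity contribution = 9.39% − 3.1453% = 6.2447%.
Re = 6.2447% / 0.4589 = 13.6079%.

13.61%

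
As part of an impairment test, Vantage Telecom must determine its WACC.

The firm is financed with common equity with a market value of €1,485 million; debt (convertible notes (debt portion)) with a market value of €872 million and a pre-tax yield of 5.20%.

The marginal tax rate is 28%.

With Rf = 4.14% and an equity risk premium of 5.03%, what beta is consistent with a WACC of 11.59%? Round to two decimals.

Total capital V = 1485 + 872 = 2357.
Equity weight = 1485/2357 = 0.6300.
Convertible notes (debt portion) weight = 872/2357 = 0.3700.
Debt contribution = 0.3700 × 5.2% × (1 − 28%) = 1.3851%.
Required equity contribution = 11.59% − 1.3851% = 10.2049%  ⇒  Re = 16.1972%.
CAPM: 16.1972% = 4.14% + β × 5.03%  ⇒  β = 2.3971.

2.40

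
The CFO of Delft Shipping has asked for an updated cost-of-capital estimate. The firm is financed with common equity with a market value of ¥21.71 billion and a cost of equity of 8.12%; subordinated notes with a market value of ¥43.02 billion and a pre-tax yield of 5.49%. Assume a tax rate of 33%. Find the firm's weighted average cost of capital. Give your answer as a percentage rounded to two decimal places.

5.17%

Total capital V = 21.71 + 43.02 = 64.73.
Equity: weight = 21.71/64.73 = 0.3354; cost = 8.12%.
Subordinated notes: weight = 43.02/64.73 = 0.6646; after-tax cost = 5.49% × (1 − 33%) = 3.6783%.
WACC = 0.3354 × 8.1200% + 0.6646 × 3.6783% = 5.1680%.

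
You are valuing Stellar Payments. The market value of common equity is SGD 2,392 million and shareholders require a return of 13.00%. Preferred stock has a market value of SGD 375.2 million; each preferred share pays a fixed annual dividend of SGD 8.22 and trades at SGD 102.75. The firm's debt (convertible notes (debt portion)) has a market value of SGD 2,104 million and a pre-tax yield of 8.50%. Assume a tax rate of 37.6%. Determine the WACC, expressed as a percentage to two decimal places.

Cost of preferred: Rp = 8.22 / 102.75 = 8.0000%.
Total capital V = 2392 + 375.2 + 2104 = 4871.2.
Equity: weight = 2392/4871.2 = 0.4910; cost = 13%.
Preferred: weight = 375.2/4871.2 = 0.0770; cost = 8%.
Convertible notes (debt portion): weight = 2104/4871.2 = 0.4319; after-tax cost = 8.5% × (1 − 37.6%) = 5.3040%.
WACC = 0.4910 × 13.0000% + 0.0770 × 8.0000% + 0.4319 × 5.3040% = 9.2908%.

9.29%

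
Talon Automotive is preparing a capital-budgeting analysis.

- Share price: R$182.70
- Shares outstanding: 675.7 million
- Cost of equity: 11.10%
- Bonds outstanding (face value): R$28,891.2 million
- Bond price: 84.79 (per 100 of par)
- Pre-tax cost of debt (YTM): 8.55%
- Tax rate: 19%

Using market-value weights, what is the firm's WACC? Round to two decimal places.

Market value of equity E = 182.7 × 675.7m = 123450.39m. Market value of debt D = 28891.2m × 84.79/100 = 24496.84848m.
Total capital V = 123450.39 + 24496.84848 = 147947.23848.
Equity: weight = 123450.39/147947.23848 = 0.8344; cost = 11.1%.
Bonds outstanding: weight = 24496.84848/147947.23848 = 0.1656; after-tax cost = 8.55% × (1 − 19%) = 6.9255%.
WACC = 0.8344 × 11.1000% + 0.1656 × 6.9255% = 10.4088%.

10.41%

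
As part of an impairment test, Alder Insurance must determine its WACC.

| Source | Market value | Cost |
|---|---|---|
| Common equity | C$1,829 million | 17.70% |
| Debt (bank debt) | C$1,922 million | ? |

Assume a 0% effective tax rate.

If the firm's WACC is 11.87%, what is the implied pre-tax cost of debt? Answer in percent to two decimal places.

6.32%

Total capital V = 1829 + 1922 = 3751.
Equity weight = 1829/3751 = 0.4876.
Bank debt weight = 1922/3751 = 0.5124.
Equity contribution = 0.4876 × 17.7% = 8.6306%.
Remaining for debt = 11.87% − 8.6306% = 3.2394%.
Rd × (1 − 0%) × 0.5124 = 3.2394%  ⇒  Rd = 6.3221%.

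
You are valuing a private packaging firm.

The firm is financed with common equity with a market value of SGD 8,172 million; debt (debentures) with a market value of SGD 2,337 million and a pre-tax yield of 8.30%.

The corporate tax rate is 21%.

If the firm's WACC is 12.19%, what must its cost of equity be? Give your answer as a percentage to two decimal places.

13.80%

Total capital V = 8172 + 2337 = 10509.
Equity weight = 8172/10509 = 0.7776.
Debentures weight = 2337/10509 = 0.2224.
Debt contribution = 0.2224 × 8.3% × (1 − 21%) = 1.4582%.
Required equity contribution = 12.19% − 1.4582% = 10.7318%.
Re = 10.7318% / 0.7776 = 13.8009%.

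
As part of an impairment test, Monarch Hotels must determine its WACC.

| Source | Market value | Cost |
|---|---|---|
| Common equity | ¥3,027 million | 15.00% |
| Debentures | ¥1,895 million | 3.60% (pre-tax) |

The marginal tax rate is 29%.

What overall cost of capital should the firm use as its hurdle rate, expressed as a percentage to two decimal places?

Total capital V = 3027 + 1895 = 4922.
Equity: weight = 3027/4922 = 0.6150; cost = 15%.
Debentures: weight = 1895/4922 = 0.3850; after-tax cost = 3.6% × (1 − 29%) = 2.5560%.
WACC = 0.6150 × 15.0000% + 0.3850 × 2.5560% = 10.2090%.

10.21%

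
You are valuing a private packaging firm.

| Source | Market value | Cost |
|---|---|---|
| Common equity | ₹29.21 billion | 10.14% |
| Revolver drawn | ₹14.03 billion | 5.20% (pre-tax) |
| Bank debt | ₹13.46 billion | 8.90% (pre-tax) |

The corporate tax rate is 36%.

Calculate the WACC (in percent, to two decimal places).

Total capital V = 29.21 + 14.03 + 13.46 = 56.7.
Equity: weight = 29.21/56.7 = 0.5152; cost = 10.14%.
Revolver drawn: weight = 14.03/56.7 = 0.2474; after-tax cost = 5.2% × (1 − 36%) = 3.3280%.
Bank debt: weight = 13.46/56.7 = 0.2374; after-tax cost = 8.9% × (1 − 36%) = 5.6960%.
WACC = 0.5152 × 10.1400% + 0.2474 × 3.3280% + 0.2374 × 5.6960% = 7.3995%.

7.40%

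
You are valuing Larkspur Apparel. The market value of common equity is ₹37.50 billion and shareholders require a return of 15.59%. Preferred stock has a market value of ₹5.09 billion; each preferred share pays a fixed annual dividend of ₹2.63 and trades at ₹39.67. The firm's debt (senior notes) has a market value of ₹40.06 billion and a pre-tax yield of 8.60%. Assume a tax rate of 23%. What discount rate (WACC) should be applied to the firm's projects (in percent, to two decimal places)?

Cost of preferred: Rp = 2.63 / 39.67 = 6.6297%.
Total capital V = 37.5 + 5.09 + 40.06 = 82.65.
Equity: weight = 37.5/82.65 = 0.4537; cost = 15.59%.
Preferred: weight = 5.09/82.65 = 0.0616; cost = 6.6297%.
Senior notes: weight = 40.06/82.65 = 0.4847; after-tax cost = 8.6% × (1 − 23%) = 6.6220%.
WACC = 0.4537 × 15.5900% + 0.0616 × 6.6297% + 0.4847 × 6.6220% = 10.6914%.

10.69%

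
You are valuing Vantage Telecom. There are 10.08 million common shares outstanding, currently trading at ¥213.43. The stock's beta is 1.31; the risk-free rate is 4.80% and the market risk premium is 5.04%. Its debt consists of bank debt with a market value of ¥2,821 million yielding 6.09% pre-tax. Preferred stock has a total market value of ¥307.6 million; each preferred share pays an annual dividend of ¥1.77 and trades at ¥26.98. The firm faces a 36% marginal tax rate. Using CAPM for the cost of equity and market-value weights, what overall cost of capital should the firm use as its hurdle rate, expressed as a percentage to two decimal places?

Cost of equity via CAPM: Re = 4.8% + 1.31 × 5.04% = 11.4024%.
Cost of preferred: Rp = 1.77 / 26.98 = 6.5604%.
Market value of equity E = 213.43 × 10.08m = 2151.3744m.
Total capital V = 2151.3744 + 307.6 + 2821 = 5279.9744.
Equity: weight = 2151.3744/5279.9744 = 0.4075; cost = 11.4024%.
Preferred: weight = 307.6/5279.9744 = 0.0583; cost = 6.5604%.
Bank debt: weight = 2821/5279.9744 = 0.5343; after-tax cost = 6.09% × (1 − 36%) = 3.8976%.
WACC = 0.4075 × 11.4024% + 0.0583 × 6.5604% + 0.5343 × 3.8976% = 7.1106%.

7.11%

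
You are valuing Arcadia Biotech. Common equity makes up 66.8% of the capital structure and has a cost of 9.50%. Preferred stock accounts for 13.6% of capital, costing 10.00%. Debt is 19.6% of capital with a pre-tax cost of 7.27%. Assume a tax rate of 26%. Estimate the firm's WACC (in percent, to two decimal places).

After-tax cost of debt = 7.27% × (1 − 26%) = 5.3798%.
WACC = 0.668 × 9.5000% + 0.136 × 10.0000% + 0.196 × 5.3798% = 8.7604%.

8.76%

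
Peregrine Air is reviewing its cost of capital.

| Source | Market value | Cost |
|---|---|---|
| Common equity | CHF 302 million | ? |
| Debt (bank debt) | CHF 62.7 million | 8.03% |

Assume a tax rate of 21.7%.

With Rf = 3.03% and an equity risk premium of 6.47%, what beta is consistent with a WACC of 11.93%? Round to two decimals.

Total capital V = 302 + 62.7 = 364.7.
Equity weight = 302/364.7 = 0.8281.
Bank debt weight = 62.7/364.7 = 0.1719.
Debt contribution = 0.1719 × 8.03% × (1 − 21.7%) = 1.0810%.
Required equity contribution = 11.93% − 1.0810% = 10.8490%  ⇒  Re = 13.1015%.
CAPM: 13.1015% = 3.03% + β × 6.47%  ⇒  β = 1.5566.

1.56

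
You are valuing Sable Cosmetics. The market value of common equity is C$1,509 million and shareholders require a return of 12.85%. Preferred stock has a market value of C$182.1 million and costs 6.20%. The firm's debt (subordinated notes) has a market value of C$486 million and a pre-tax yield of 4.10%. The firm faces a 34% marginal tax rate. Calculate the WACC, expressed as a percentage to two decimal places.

10.03%

Total capital V = 1509 + 182.1 + 486 = 2177.1.
Equity: weight = 1509/2177.1 = 0.6931; cost = 12.85%.
Preferred: weight = 182.1/2177.1 = 0.0836; cost = 6.2%.
Subordinated notes: weight = 486/2177.1 = 0.2232; after-tax cost = 4.1% × (1 − 34%) = 2.7060%.
WACC = 0.6931 × 12.8500% + 0.0836 × 6.2000% + 0.2232 × 2.7060% = 10.0293%.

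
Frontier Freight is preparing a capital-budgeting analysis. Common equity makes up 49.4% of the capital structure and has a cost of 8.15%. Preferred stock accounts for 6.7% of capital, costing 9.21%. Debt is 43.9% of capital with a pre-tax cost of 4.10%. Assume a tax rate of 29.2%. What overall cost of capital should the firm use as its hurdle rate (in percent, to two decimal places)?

5.92%

After-tax cost of debt = 4.1% × (1 − 29.2%) = 2.9028%.
WACC = 0.494 × 8.1500% + 0.067 × 9.2100% + 0.439 × 2.9028% = 5.9175%.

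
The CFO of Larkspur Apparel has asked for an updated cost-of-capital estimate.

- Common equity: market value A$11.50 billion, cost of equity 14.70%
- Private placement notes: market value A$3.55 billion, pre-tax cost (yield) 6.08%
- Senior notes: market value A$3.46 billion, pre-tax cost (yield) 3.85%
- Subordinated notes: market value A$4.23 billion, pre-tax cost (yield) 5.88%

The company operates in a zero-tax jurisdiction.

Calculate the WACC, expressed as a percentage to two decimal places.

10.06%

Total capital V = 11.5 + 3.55 + 3.46 + 4.23 = 22.74.
Equity: weight = 11.5/22.74 = 0.5057; cost = 14.7%.
Private placement notes: weight = 3.55/22.74 = 0.1561; after-tax cost = 6.08% × (1 − 0%) = 6.0800%.
Senior notes: weight = 3.46/22.74 = 0.1522; after-tax cost = 3.85% × (1 − 0%) = 3.8500%.
Subordinated notes: weight = 4.23/22.74 = 0.1860; after-tax cost = 5.88% × (1 − 0%) = 5.8800%.
WACC = 0.5057 × 14.7000% + 0.1561 × 6.0800% + 0.1522 × 3.8500% + 0.1860 × 5.8800% = 10.0628%.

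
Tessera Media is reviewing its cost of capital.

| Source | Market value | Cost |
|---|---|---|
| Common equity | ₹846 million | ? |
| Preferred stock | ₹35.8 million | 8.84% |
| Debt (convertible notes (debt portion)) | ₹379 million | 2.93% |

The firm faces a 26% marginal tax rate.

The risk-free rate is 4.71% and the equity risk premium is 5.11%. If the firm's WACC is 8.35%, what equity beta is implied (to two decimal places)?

Total capital V = 846 + 35.8 + 379 = 1260.8.
Equity weight = 846/1260.8 = 0.6710.
Preferred weight = 35.8/1260.8 = 0.0284.
Convertible notes (debt portion) weight = 379/1260.8 = 0.3006.
Debt contribution = 0.3006 × 2.93% × (1 − 26%) = 0.6518%.
Preferred contribution = 0.0284 × 8.84% = 0.2510%.
Required equity contribution = 8.35% − 0.9028% = 7.4472%  ⇒  Re = 11.0987%.
CAPM: 11.0987% = 4.71% + β × 5.11%  ⇒  β = 1.2502.

1.25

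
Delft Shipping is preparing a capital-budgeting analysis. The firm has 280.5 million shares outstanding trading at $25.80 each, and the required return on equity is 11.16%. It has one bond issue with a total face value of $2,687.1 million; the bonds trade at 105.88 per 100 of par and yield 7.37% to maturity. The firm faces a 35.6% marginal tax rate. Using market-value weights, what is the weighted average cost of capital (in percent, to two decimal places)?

9.35%

Market value of equity E = 25.8 × 280.5m = 7236.9m. Market value of debt D = 2687.1m × 105.88/100 = 2845.10148m.
Total capital V = 7236.9 + 2845.10148 = 10082.00148.
Equity: weight = 7236.9/10082.00148 = 0.7178; cost = 11.16%.
Bonds outstanding: weight = 2845.10148/10082.00148 = 0.2822; after-tax cost = 7.37% × (1 − 35.6%) = 4.7463%.
WACC = 0.7178 × 11.1600% + 0.2822 × 4.7463% = 9.3501%.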